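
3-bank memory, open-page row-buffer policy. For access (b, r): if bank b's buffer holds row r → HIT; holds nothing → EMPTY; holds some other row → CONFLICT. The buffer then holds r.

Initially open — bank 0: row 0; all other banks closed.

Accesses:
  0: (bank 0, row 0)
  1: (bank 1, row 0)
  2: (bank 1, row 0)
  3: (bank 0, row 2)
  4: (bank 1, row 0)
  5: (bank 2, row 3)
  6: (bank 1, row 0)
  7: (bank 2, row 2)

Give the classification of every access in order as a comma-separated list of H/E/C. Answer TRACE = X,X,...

#0 (0,0) H  (was 0)
#1 (1,0) E
#2 (1,0) H  (was 0)
#3 (0,2) C  (was 0)
#4 (1,0) H  (was 0)
#5 (2,3) E
#6 (1,0) H  (was 0)
#7 (2,2) C  (was 3)

TRACE = H,E,H,C,H,E,H,C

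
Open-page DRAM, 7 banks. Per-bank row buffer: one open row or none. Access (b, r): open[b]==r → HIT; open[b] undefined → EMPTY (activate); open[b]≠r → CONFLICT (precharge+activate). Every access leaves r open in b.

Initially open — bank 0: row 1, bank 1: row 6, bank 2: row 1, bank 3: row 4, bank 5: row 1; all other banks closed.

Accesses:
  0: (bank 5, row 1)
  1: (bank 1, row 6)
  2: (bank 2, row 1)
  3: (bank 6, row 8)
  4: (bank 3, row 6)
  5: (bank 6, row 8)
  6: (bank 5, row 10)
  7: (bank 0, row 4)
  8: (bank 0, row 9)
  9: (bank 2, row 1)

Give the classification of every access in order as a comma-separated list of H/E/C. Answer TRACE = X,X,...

step 0: bank5 1->1 [HIT]
step 1: bank1 6->6 [HIT]
step 2: bank2 1->1 [HIT]
step 3: bank6 None->8 [EMPTY]
step 4: bank3 4->6 [CONFLICT]
step 5: bank6 8->8 [HIT]
step 6: bank5 1->10 [CONFLICT]
step 7: bank0 1->4 [CONFLICT]
step 8: bank0 4->9 [CONFLICT]
step 9: bank2 1->1 [HIT]

TRACE = H,H,H,E,C,H,C,C,C,H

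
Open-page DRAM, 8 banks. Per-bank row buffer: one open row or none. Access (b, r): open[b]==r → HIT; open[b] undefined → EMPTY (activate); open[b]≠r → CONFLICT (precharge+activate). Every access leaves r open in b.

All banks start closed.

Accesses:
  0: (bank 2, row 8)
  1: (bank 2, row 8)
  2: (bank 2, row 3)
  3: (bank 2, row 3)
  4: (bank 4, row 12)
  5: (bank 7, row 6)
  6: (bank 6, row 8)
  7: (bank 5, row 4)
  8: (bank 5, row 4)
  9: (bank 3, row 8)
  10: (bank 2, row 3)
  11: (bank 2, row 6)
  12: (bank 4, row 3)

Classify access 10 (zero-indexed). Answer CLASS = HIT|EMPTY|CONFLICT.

step 0: bank2 None->8 [EMPTY]
step 1: bank2 8->8 [HIT]
step 2: bank2 8->3 [CONFLICT]
step 3: bank2 3->3 [HIT]
step 4: bank4 None->12 [EMPTY]
step 5: bank7 None->6 [EMPTY]
step 6: bank6 None->8 [EMPTY]
step 7: bank5 None->4 [EMPTY]
step 8: bank5 4->4 [HIT]
step 9: bank3 None->8 [EMPTY]
step 10: bank2 3->3 [HIT]
step 11: bank2 3->6 [CONFLICT]
step 12: bank4 12->3 [CONFLICT]

CLASS = HIT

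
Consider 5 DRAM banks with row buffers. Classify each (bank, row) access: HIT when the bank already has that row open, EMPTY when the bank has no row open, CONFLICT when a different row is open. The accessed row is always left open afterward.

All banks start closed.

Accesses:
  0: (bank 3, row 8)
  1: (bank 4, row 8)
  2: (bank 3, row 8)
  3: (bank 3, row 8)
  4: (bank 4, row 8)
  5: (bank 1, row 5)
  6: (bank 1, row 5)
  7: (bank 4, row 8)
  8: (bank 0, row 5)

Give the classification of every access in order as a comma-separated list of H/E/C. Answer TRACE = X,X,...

TRACE = E,E,H,H,H,E,H,H,E

  [0] b3 r8: no row ⇒ E
  [1] b4 r8: no row ⇒ E
  [2] b3 r8: had r8 ⇒ H
  [3] b3 r8: had r8 ⇒ H
  [4] b4 r8: had r8 ⇒ H
  [5] b1 r5: no row ⇒ E
  [6] b1 r5: had r5 ⇒ H
  [7] b4 r8: had r8 ⇒ H
  [8] b0 r5: no row ⇒ E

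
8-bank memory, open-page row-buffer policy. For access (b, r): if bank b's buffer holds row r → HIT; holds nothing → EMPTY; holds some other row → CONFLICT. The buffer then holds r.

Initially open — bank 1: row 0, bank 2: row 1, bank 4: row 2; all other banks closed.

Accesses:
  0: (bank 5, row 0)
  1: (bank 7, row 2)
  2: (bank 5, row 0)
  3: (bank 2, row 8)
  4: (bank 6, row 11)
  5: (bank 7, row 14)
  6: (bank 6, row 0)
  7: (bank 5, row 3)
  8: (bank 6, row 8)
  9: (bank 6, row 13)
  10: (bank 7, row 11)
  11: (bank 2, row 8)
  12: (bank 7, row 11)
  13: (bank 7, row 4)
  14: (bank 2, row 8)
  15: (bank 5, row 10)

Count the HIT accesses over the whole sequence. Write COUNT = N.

step 0: bank5 None->0 [EMPTY]
step 1: bank7 None->2 [EMPTY]
step 2: bank5 0->0 [HIT]
step 3: bank2 1->8 [CONFLICT]
step 4: bank6 None->11 [EMPTY]
step 5: bank7 2->14 [CONFLICT]
step 6: bank6 11->0 [CONFLICT]
step 7: bank5 0->3 [CONFLICT]
step 8: bank6 0->8 [CONFLICT]
step 9: bank6 8->13 [CONFLICT]
step 10: bank7 14->11 [CONFLICT]
step 11: bank2 8->8 [HIT]
step 12: bank7 11->11 [HIT]
step 13: bank7 11->4 [CONFLICT]
step 14: bank2 8->8 [HIT]
step 15: bank5 3->10 [CONFLICT]

COUNT = 4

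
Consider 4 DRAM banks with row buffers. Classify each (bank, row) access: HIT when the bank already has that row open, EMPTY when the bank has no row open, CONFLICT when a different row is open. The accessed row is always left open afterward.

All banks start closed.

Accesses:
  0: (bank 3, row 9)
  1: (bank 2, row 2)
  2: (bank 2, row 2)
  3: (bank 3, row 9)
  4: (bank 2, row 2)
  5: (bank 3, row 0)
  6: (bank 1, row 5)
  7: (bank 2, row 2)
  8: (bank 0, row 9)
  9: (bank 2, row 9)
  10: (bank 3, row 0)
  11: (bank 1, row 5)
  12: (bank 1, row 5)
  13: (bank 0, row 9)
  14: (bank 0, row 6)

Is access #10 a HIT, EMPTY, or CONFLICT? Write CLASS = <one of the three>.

step 0: bank3 None->9 [EMPTY]
step 1: bank2 None->2 [EMPTY]
step 2: bank2 2->2 [HIT]
step 3: bank3 9->9 [HIT]
step 4: bank2 2->2 [HIT]
step 5: bank3 9->0 [CONFLICT]
step 6: bank1 None->5 [EMPTY]
step 7: bank2 2->2 [HIT]
step 8: bank0 None->9 [EMPTY]
step 9: bank2 2->9 [CONFLICT]
step 10: bank3 0->0 [HIT]
step 11: bank1 5->5 [HIT]
step 12: bank1 5->5 [HIT]
step 13: bank0 9->9 [HIT]
step 14: bank0 9->6 [CONFLICT]

CLASS = HIT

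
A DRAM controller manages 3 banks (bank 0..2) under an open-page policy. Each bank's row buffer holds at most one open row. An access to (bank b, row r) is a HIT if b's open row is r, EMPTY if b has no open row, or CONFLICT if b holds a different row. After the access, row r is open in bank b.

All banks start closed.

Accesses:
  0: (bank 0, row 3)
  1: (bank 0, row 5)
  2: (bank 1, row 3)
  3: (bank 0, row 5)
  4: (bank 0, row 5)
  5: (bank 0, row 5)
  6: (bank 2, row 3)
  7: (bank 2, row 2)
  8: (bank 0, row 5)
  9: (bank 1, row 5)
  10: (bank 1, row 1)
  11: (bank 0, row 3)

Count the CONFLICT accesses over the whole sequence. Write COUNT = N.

COUNT = 5

  [0] b0 r3: no row ⇒ E
  [1] b0 r5: had r3 ⇒ C
  [2] b1 r3: no row ⇒ E
  [3] b0 r5: had r5 ⇒ H
  [4] b0 r5: had r5 ⇒ H
  [5] b0 r5: had r5 ⇒ H
  [6] b2 r3: no row ⇒ E
  [7] b2 r2: had r3 ⇒ C
  [8] b0 r5: had r5 ⇒ H
  [9] b1 r5: had r3 ⇒ C
  [10] b1 r1: had r5 ⇒ C
  [11] b0 r3: had r5 ⇒ C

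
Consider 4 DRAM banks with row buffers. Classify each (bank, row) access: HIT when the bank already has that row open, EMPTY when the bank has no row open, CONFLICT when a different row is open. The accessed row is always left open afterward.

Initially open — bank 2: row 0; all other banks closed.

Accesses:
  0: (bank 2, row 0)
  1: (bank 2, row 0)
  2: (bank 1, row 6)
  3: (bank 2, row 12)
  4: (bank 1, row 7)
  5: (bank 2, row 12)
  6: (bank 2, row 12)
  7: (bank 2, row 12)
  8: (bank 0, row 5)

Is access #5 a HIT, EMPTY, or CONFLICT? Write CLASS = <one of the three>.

CLASS = HIT

  [0] b2 r0: had r0 ⇒ H
  [1] b2 r0: had r0 ⇒ H
  [2] b1 r6: no row ⇒ E
  [3] b2 r12: had r0 ⇒ C
  [4] b1 r7: had r6 ⇒ C
  [5] b2 r12: had r12 ⇒ H
  [6] b2 r12: had r12 ⇒ H
  [7] b2 r12: had r12 ⇒ H
  [8] b0 r5: no row ⇒ E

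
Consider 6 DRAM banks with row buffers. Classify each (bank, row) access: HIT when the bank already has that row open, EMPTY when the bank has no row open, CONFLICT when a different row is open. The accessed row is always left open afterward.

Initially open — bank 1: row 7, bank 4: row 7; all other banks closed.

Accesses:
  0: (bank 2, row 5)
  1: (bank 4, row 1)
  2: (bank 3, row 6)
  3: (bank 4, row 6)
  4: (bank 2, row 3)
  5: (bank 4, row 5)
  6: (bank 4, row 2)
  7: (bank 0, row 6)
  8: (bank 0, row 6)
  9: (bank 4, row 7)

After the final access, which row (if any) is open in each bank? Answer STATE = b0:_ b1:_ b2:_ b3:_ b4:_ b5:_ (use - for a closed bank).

STATE = b0:6 b1:7 b2:3 b3:6 b4:7 b5:-

0: bank 2 row 5 — prev None → EMPTY
1: bank 4 row 1 — prev 7 → CONFLICT
2: bank 3 row 6 — prev None → EMPTY
3: bank 4 row 6 — prev 1 → CONFLICT
4: bank 2 row 3 — prev 5 → CONFLICT
5: bank 4 row 5 — prev 6 → CONFLICT
6: bank 4 row 2 — prev 5 → CONFLICT
7: bank 0 row 6 — prev None → EMPTY
8: bank 0 row 6 — prev 6 → HIT
9: bank 4 row 7 — prev 2 → CONFLICT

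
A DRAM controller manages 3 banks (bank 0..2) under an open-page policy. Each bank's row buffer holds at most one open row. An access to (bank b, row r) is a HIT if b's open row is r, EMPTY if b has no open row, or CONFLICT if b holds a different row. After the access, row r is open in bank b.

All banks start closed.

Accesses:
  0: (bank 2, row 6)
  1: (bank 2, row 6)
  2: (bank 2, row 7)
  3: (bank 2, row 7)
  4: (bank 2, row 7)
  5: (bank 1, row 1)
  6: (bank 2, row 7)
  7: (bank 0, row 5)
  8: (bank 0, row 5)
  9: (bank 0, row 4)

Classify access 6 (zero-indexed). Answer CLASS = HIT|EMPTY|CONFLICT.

CLASS = HIT

0: bank 2 row 6 — prev None → EMPTY
1: bank 2 row 6 — prev 6 → HIT
2: bank 2 row 7 — prev 6 → CONFLICT
3: bank 2 row 7 — prev 7 → HIT
4: bank 2 row 7 — prev 7 → HIT
5: bank 1 row 1 — prev None → EMPTY
6: bank 2 row 7 — prev 7 → HIT
7: bank 0 row 5 — prev None → EMPTY
8: bank 0 row 5 — prev 5 → HIT
9: bank 0 row 4 — prev 5 → CONFLICT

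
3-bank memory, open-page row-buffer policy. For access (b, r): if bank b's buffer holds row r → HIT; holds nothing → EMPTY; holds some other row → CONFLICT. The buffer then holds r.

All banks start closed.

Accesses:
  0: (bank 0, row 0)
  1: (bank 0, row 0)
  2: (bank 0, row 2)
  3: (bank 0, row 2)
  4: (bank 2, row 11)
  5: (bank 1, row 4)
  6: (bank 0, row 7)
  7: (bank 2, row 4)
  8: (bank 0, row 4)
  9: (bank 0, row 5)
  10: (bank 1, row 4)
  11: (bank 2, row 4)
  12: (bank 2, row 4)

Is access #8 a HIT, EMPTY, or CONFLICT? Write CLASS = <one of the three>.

0: bank 0 row 0 — prev None → EMPTY
1: bank 0 row 0 — prev 0 → HIT
2: bank 0 row 2 — prev 0 → CONFLICT
3: bank 0 row 2 — prev 2 → HIT
4: bank 2 row 11 — prev None → EMPTY
5: bank 1 row 4 — prev None → EMPTY
6: bank 0 row 7 — prev 2 → CONFLICT
7: bank 2 row 4 — prev 11 → CONFLICT
8: bank 0 row 4 — prev 7 → CONFLICT
9: bank 0 row 5 — prev 4 → CONFLICT
10: bank 1 row 4 — prev 4 → HIT
11: bank 2 row 4 — prev 4 → HIT
12: bank 2 row 4 — prev 4 → HIT

CLASS = CONFLICT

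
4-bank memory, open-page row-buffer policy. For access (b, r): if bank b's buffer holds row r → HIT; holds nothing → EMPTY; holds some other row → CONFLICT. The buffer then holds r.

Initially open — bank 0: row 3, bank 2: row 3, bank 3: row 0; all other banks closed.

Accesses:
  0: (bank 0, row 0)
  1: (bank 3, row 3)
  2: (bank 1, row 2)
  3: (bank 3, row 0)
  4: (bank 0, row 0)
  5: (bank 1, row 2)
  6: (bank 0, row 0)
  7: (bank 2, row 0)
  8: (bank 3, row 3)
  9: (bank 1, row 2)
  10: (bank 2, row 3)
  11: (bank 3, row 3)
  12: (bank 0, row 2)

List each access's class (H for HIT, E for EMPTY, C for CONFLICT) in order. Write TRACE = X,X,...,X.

step 0: bank0 3->0 [CONFLICT]
step 1: bank3 0->3 [CONFLICT]
step 2: bank1 None->2 [EMPTY]
step 3: bank3 3->0 [CONFLICT]
step 4: bank0 0->0 [HIT]
step 5: bank1 2->2 [HIT]
step 6: bank0 0->0 [HIT]
step 7: bank2 3->0 [CONFLICT]
step 8: bank3 0->3 [CONFLICT]
step 9: bank1 2->2 [HIT]
step 10: bank2 0->3 [CONFLICT]
step 11: bank3 3->3 [HIT]
step 12: bank0 0->2 [CONFLICT]

TRACE = C,C,E,C,H,H,H,C,C,H,C,H,C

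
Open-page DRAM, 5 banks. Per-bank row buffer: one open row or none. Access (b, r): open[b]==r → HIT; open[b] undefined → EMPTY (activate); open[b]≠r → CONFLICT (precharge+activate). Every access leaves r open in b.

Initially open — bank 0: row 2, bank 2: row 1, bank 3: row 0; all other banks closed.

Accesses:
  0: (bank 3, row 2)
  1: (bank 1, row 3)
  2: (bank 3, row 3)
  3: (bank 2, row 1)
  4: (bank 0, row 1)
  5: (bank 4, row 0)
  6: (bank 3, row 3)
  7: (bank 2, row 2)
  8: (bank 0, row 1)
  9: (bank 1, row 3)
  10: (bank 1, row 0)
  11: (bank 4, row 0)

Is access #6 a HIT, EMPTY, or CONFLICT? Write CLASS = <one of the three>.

CLASS = HIT

step 0: bank3 0->2 [CONFLICT]
step 1: bank1 None->3 [EMPTY]
step 2: bank3 2->3 [CONFLICT]
step 3: bank2 1->1 [HIT]
step 4: bank0 2->1 [CONFLICT]
step 5: bank4 None->0 [EMPTY]
step 6: bank3 3->3 [HIT]
step 7: bank2 1->2 [CONFLICT]
step 8: bank0 1->1 [HIT]
step 9: bank1 3->3 [HIT]
step 10: bank1 3->0 [CONFLICT]
step 11: bank4 0->0 [HIT]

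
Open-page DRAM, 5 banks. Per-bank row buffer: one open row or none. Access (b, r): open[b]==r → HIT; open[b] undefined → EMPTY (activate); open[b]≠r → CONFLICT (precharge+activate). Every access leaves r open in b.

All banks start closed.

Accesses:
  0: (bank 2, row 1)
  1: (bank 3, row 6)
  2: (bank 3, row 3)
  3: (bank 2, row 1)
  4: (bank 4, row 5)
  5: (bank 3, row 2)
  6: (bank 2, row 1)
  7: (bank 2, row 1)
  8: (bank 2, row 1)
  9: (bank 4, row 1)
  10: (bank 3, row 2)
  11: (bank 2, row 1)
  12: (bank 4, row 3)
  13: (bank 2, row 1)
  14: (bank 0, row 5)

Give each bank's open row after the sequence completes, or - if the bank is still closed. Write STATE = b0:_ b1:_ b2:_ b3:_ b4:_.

STATE = b0:5 b1:- b2:1 b3:2 b4:3

step 0: bank2 None->1 [EMPTY]
step 1: bank3 None->6 [EMPTY]
step 2: bank3 6->3 [CONFLICT]
step 3: bank2 1->1 [HIT]
step 4: bank4 None->5 [EMPTY]
step 5: bank3 3->2 [CONFLICT]
step 6: bank2 1->1 [HIT]
step 7: bank2 1->1 [HIT]
step 8: bank2 1->1 [HIT]
step 9: bank4 5->1 [CONFLICT]
step 10: bank3 2->2 [HIT]
step 11: bank2 1->1 [HIT]
step 12: bank4 1->3 [CONFLICT]
step 13: bank2 1->1 [HIT]
step 14: bank0 None->5 [EMPTY]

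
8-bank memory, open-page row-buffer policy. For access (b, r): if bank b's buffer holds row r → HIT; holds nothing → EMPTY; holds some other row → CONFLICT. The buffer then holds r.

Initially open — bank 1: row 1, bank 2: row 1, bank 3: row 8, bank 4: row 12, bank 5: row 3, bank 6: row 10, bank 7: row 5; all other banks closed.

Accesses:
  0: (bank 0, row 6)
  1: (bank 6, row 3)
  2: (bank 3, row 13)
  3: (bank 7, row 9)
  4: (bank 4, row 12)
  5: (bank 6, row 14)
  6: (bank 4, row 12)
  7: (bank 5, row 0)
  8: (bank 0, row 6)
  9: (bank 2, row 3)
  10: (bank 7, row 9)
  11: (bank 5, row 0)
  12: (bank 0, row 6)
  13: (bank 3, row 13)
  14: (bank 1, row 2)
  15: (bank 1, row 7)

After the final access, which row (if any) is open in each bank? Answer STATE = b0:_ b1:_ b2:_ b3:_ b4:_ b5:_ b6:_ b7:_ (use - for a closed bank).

  [0] b0 r6: no row ⇒ E
  [1] b6 r3: had r10 ⇒ C
  [2] b3 r13: had r8 ⇒ C
  [3] b7 r9: had r5 ⇒ C
  [4] b4 r12: had r12 ⇒ H
  [5] b6 r14: had r3 ⇒ C
  [6] b4 r12: had r12 ⇒ H
  [7] b5 r0: had r3 ⇒ C
  [8] b0 r6: had r6 ⇒ H
  [9] b2 r3: had r1 ⇒ C
  [10] b7 r9: had r9 ⇒ H
  [11] b5 r0: had r0 ⇒ H
  [12] b0 r6: had r6 ⇒ H
  [13] b3 r13: had r13 ⇒ H
  [14] b1 r2: had r1 ⇒ C
  [15] b1 r7: had r2 ⇒ C

STATE = b0:6 b1:7 b2:3 b3:13 b4:12 b5:0 b6:14 b7:9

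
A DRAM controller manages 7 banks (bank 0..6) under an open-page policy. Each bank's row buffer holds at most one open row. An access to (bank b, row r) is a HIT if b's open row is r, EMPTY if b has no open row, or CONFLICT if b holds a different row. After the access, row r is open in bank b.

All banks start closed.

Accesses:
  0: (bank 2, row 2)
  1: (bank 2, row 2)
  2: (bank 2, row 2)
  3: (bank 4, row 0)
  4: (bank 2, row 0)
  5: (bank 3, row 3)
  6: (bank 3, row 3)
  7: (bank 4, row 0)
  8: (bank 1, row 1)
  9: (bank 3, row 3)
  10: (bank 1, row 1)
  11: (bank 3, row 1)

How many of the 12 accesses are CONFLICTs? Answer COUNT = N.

COUNT = 2

step 0: bank2 None->2 [EMPTY]
step 1: bank2 2->2 [HIT]
step 2: bank2 2->2 [HIT]
step 3: bank4 None->0 [EMPTY]
step 4: bank2 2->0 [CONFLICT]
step 5: bank3 None->3 [EMPTY]
step 6: bank3 3->3 [HIT]
step 7: bank4 0->0 [HIT]
step 8: bank1 None->1 [EMPTY]
step 9: bank3 3->3 [HIT]
step 10: bank1 1->1 [HIT]
step 11: bank3 3->1 [CONFLICT]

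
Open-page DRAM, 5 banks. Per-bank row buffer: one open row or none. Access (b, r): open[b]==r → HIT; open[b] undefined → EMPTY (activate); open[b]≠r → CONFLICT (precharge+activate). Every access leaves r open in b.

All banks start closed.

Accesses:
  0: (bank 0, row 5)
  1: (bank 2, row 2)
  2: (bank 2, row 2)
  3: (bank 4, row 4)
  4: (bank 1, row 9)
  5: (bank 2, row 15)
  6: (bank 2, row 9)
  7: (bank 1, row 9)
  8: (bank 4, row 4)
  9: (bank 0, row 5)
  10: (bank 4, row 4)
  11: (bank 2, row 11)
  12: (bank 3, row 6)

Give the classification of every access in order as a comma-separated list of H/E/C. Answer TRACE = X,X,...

#0 (0,5) E
#1 (2,2) E
#2 (2,2) H  (was 2)
#3 (4,4) E
#4 (1,9) E
#5 (2,15) C  (was 2)
#6 (2,9) C  (was 15)
#7 (1,9) H  (was 9)
#8 (4,4) H  (was 4)
#9 (0,5) H  (was 5)
#10 (4,4) H  (was 4)
#11 (2,11) C  (was 9)
#12 (3,6) E

TRACE = E,E,H,E,E,C,C,H,H,H,H,C,E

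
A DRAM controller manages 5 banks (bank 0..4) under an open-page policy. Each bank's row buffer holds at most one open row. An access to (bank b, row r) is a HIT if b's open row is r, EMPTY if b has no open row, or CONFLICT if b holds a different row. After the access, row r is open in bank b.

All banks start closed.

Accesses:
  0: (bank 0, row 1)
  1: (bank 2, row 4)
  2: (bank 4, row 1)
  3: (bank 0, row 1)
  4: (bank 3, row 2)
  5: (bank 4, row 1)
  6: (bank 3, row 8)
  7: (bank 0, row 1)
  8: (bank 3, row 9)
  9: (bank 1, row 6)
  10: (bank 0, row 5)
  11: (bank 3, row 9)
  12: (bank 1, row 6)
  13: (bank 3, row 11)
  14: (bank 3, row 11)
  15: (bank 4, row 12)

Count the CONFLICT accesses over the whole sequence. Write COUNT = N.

COUNT = 5

step 0: bank0 None->1 [EMPTY]
step 1: bank2 None->4 [EMPTY]
step 2: bank4 None->1 [EMPTY]
step 3: bank0 1->1 [HIT]
step 4: bank3 None->2 [EMPTY]
step 5: bank4 1->1 [HIT]
step 6: bank3 2->8 [CONFLICT]
step 7: bank0 1->1 [HIT]
step 8: bank3 8->9 [CONFLICT]
step 9: bank1 None->6 [EMPTY]
step 10: bank0 1->5 [CONFLICT]
step 11: bank3 9->9 [HIT]
step 12: bank1 6->6 [HIT]
step 13: bank3 9->11 [CONFLICT]
step 14: bank3 11->11 [HIT]
step 15: bank4 1->12 [CONFLICT]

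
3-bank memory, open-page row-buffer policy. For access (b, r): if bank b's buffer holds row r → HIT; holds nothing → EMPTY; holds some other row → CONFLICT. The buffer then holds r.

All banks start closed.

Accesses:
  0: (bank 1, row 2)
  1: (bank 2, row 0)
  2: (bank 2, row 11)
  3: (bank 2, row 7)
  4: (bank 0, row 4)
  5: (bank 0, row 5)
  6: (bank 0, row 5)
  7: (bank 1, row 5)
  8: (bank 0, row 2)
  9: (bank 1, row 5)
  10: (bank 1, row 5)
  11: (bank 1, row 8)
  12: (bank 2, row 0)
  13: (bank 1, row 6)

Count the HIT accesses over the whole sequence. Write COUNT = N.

step 0: bank1 None->2 [EMPTY]
step 1: bank2 None->0 [EMPTY]
step 2: bank2 0->11 [CONFLICT]
step 3: bank2 11->7 [CONFLICT]
step 4: bank0 None->4 [EMPTY]
step 5: bank0 4->5 [CONFLICT]
step 6: bank0 5->5 [HIT]
step 7: bank1 2->5 [CONFLICT]
step 8: bank0 5->2 [CONFLICT]
step 9: bank1 5->5 [HIT]
step 10: bank1 5->5 [HIT]
step 11: bank1 5->8 [CONFLICT]
step 12: bank2 7->0 [CONFLICT]
step 13: bank1 8->6 [CONFLICT]

COUNT = 3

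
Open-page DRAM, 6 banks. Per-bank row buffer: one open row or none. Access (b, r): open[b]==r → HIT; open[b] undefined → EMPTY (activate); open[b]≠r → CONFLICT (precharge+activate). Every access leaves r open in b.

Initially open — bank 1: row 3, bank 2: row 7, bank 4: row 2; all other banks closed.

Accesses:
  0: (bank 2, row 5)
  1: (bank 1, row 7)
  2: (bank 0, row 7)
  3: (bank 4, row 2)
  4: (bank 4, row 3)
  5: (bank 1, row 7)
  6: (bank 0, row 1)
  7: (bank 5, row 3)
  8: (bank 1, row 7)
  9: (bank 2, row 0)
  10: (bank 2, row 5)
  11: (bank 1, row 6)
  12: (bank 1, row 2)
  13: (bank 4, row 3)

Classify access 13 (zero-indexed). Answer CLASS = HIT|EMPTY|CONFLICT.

#0 (2,5) C  (was 7)
#1 (1,7) C  (was 3)
#2 (0,7) E
#3 (4,2) H  (was 2)
#4 (4,3) C  (was 2)
#5 (1,7) H  (was 7)
#6 (0,1) C  (was 7)
#7 (5,3) E
#8 (1,7) H  (was 7)
#9 (2,0) C  (was 5)
#10 (2,5) C  (was 0)
#11 (1,6) C  (was 7)
#12 (1,2) C  (was 6)
#13 (4,3) H  (was 3)

CLASS = HIT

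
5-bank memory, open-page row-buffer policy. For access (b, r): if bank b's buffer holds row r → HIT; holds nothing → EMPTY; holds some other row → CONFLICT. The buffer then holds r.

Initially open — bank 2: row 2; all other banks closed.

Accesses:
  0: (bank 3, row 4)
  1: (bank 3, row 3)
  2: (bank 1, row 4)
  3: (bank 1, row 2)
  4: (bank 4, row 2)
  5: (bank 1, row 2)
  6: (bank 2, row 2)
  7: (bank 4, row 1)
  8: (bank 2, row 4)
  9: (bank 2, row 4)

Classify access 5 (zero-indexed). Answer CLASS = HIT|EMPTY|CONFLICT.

CLASS = HIT

0: bank 3 row 4 — prev None → EMPTY
1: bank 3 row 3 — prev 4 → CONFLICT
2: bank 1 row 4 — prev None → EMPTY
3: bank 1 row 2 — prev 4 → CONFLICT
4: bank 4 row 2 — prev None → EMPTY
5: bank 1 row 2 — prev 2 → HIT
6: bank 2 row 2 — prev 2 → HIT
7: bank 4 row 1 — prev 2 → CONFLICT
8: bank 2 row 4 — prev 2 → CONFLICT
9: bank 2 row 4 — prev 4 → HIT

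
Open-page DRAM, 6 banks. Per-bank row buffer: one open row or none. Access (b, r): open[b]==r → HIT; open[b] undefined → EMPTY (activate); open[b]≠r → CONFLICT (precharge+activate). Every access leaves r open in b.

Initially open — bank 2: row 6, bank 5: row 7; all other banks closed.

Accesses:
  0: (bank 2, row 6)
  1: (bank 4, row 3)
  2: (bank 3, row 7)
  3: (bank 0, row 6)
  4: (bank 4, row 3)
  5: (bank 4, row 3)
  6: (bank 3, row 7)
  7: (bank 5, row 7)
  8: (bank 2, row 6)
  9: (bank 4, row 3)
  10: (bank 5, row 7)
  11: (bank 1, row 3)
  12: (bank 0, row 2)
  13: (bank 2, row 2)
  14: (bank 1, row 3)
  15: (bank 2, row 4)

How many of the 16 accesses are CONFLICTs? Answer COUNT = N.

step 0: bank2 6->6 [HIT]
step 1: bank4 None->3 [EMPTY]
step 2: bank3 None->7 [EMPTY]
step 3: bank0 None->6 [EMPTY]
step 4: bank4 3->3 [HIT]
step 5: bank4 3->3 [HIT]
step 6: bank3 7->7 [HIT]
step 7: bank5 7->7 [HIT]
step 8: bank2 6->6 [HIT]
step 9: bank4 3->3 [HIT]
step 10: bank5 7->7 [HIT]
step 11: bank1 None->3 [EMPTY]
step 12: bank0 6->2 [CONFLICT]
step 13: bank2 6->2 [CONFLICT]
step 14: bank1 3->3 [HIT]
step 15: bank2 2->4 [CONFLICT]

COUNT = 3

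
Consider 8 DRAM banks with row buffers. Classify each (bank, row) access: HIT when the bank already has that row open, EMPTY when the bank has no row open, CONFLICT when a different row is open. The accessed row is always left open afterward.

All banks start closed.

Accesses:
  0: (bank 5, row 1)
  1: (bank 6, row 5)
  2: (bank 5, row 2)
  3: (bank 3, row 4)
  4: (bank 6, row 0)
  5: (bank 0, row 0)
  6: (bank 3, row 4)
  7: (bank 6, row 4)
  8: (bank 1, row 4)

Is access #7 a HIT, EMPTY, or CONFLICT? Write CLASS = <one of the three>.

0: bank 5 row 1 — prev None → EMPTY
1: bank 6 row 5 — prev None → EMPTY
2: bank 5 row 2 — prev 1 → CONFLICT
3: bank 3 row 4 — prev None → EMPTY
4: bank 6 row 0 — prev 5 → CONFLICT
5: bank 0 row 0 — prev None → EMPTY
6: bank 3 row 4 — prev 4 → HIT
7: bank 6 row 4 — prev 0 → CONFLICT
8: bank 1 row 4 — prev None → EMPTY

CLASS = CONFLICT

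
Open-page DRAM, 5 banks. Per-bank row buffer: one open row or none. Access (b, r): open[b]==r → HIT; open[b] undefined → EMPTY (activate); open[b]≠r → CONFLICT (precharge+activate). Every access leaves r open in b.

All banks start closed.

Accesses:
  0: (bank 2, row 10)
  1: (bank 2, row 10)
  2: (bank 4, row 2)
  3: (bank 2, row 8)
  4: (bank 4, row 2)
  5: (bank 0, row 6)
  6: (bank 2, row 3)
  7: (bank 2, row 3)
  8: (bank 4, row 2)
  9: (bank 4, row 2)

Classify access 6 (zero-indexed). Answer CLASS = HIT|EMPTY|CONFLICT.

0: bank 2 row 10 — prev None → EMPTY
1: bank 2 row 10 — prev 10 → HIT
2: bank 4 row 2 — prev None → EMPTY
3: bank 2 row 8 — prev 10 → CONFLICT
4: bank 4 row 2 — prev 2 → HIT
5: bank 0 row 6 — prev None → EMPTY
6: bank 2 row 3 — prev 8 → CONFLICT
7: bank 2 row 3 — prev 3 → HIT
8: bank 4 row 2 — prev 2 → HIT
9: bank 4 row 2 — prev 2 → HIT

CLASS = CONFLICT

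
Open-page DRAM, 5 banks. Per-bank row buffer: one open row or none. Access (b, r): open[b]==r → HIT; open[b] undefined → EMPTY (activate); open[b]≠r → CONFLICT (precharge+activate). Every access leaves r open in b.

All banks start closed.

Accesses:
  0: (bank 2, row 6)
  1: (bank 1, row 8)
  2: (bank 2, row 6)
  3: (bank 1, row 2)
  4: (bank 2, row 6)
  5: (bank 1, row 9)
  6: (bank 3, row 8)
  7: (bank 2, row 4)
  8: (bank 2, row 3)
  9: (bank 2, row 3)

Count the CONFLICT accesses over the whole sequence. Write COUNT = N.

COUNT = 4

#0 (2,6) E
#1 (1,8) E
#2 (2,6) H  (was 6)
#3 (1,2) C  (was 8)
#4 (2,6) H  (was 6)
#5 (1,9) C  (was 2)
#6 (3,8) E
#7 (2,4) C  (was 6)
#8 (2,3) C  (was 4)
#9 (2,3) H  (was 3)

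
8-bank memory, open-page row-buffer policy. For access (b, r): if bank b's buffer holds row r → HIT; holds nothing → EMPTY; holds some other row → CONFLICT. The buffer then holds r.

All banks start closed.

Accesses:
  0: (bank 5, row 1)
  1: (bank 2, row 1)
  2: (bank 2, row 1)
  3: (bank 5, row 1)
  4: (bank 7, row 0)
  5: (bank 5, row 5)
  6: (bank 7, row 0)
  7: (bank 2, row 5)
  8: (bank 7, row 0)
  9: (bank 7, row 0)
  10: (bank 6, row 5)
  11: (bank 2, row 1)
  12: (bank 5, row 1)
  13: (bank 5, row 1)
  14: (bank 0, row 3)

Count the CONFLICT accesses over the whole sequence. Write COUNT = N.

step 0: bank5 None->1 [EMPTY]
step 1: bank2 None->1 [EMPTY]
step 2: bank2 1->1 [HIT]
step 3: bank5 1->1 [HIT]
step 4: bank7 None->0 [EMPTY]
step 5: bank5 1->5 [CONFLICT]
step 6: bank7 0->0 [HIT]
step 7: bank2 1->5 [CONFLICT]
step 8: bank7 0->0 [HIT]
step 9: bank7 0->0 [HIT]
step 10: bank6 None->5 [EMPTY]
step 11: bank2 5->1 [CONFLICT]
step 12: bank5 5->1 [CONFLICT]
step 13: bank5 1->1 [HIT]
step 14: bank0 None->3 [EMPTY]

COUNT = 4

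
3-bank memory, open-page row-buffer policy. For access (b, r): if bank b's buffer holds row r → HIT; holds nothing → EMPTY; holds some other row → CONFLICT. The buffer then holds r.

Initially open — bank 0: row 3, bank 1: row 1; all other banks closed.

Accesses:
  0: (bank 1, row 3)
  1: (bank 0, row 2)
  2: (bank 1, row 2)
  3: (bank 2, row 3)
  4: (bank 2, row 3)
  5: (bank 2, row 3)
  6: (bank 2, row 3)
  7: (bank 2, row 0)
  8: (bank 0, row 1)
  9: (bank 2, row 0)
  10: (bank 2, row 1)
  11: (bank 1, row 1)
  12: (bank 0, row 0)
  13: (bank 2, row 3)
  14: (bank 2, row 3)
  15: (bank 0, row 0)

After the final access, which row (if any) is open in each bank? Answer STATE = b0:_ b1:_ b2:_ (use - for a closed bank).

STATE = b0:0 b1:1 b2:3

step 0: bank1 1->3 [CONFLICT]
step 1: bank0 3->2 [CONFLICT]
step 2: bank1 3->2 [CONFLICT]
step 3: bank2 None->3 [EMPTY]
step 4: bank2 3->3 [HIT]
step 5: bank2 3->3 [HIT]
step 6: bank2 3->3 [HIT]
step 7: bank2 3->0 [CONFLICT]
step 8: bank0 2->1 [CONFLICT]
step 9: bank2 0->0 [HIT]
step 10: bank2 0->1 [CONFLICT]
step 11: bank1 2->1 [CONFLICT]
step 12: bank0 1->0 [CONFLICT]
step 13: bank2 1->3 [CONFLICT]
step 14: bank2 3->3 [HIT]
step 15: bank0 0->0 [HIT]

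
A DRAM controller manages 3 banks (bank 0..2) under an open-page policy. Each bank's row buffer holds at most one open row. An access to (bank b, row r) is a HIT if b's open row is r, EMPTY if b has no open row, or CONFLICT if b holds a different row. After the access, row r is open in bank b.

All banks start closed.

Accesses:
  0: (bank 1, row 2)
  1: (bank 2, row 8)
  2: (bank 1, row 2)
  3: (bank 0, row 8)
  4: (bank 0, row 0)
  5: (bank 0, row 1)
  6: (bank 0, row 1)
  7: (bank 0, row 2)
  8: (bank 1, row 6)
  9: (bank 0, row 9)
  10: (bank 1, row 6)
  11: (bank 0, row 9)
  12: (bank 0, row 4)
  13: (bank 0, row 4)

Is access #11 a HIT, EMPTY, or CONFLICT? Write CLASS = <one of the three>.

0: bank 1 row 2 — prev None → EMPTY
1: bank 2 row 8 — prev None → EMPTY
2: bank 1 row 2 — prev 2 → HIT
3: bank 0 row 8 — prev None → EMPTY
4: bank 0 row 0 — prev 8 → CONFLICT
5: bank 0 row 1 — prev 0 → CONFLICT
6: bank 0 row 1 — prev 1 → HIT
7: bank 0 row 2 — prev 1 → CONFLICT
8: bank 1 row 6 — prev 2 → CONFLICT
9: bank 0 row 9 — prev 2 → CONFLICT
10: bank 1 row 6 — prev 6 → HIT
11: bank 0 row 9 — prev 9 → HIT
12: bank 0 row 4 — prev 9 → CONFLICT
13: bank 0 row 4 — prev 4 → HIT

CLASS = HIT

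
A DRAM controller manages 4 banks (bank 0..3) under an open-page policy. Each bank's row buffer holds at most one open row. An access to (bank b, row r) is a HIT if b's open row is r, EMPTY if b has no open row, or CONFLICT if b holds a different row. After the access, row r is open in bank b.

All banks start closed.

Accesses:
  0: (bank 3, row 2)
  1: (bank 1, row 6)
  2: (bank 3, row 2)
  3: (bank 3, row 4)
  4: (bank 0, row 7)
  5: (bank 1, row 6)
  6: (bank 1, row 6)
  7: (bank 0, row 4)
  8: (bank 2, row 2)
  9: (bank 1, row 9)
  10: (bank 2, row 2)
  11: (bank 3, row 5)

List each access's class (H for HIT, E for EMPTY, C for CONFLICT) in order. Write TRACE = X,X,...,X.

TRACE = E,E,H,C,E,H,H,C,E,C,H,C

#0 (3,2) E
#1 (1,6) E
#2 (3,2) H  (was 2)
#3 (3,4) C  (was 2)
#4 (0,7) E
#5 (1,6) H  (was 6)
#6 (1,6) H  (was 6)
#7 (0,4) C  (was 7)
#8 (2,2) E
#9 (1,9) C  (was 6)
#10 (2,2) H  (was 2)
#11 (3,5) C  (was 4)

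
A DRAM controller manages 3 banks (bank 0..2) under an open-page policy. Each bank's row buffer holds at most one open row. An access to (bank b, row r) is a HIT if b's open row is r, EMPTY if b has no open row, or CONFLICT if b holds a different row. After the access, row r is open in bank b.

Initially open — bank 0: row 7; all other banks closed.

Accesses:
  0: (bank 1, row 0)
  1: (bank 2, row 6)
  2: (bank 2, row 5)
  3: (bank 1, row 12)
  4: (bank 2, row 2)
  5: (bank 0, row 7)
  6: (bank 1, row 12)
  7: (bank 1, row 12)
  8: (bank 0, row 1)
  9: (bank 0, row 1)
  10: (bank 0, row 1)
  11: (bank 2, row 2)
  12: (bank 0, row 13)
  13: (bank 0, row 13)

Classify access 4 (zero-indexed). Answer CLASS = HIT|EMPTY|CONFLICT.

CLASS = CONFLICT

  [0] b1 r0: no row ⇒ E
  [1] b2 r6: no row ⇒ E
  [2] b2 r5: had r6 ⇒ C
  [3] b1 r12: had r0 ⇒ C
  [4] b2 r2: had r5 ⇒ C
  [5] b0 r7: had r7 ⇒ H
  [6] b1 r12: had r12 ⇒ H
  [7] b1 r12: had r12 ⇒ H
  [8] b0 r1: had r7 ⇒ C
  [9] b0 r1: had r1 ⇒ H
  [10] b0 r1: had r1 ⇒ H
  [11] b2 r2: had r2 ⇒ H
  [12] b0 r13: had r1 ⇒ C
  [13] b0 r13: had r13 ⇒ H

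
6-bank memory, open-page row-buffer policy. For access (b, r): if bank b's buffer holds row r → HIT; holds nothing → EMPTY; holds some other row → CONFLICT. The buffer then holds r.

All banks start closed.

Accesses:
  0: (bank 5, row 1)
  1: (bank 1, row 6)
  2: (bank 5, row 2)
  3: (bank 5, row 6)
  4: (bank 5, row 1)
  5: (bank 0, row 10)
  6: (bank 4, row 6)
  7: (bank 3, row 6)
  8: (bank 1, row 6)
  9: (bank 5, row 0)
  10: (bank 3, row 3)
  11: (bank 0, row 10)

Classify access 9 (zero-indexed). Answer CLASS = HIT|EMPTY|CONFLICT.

step 0: bank5 None->1 [EMPTY]
step 1: bank1 None->6 [EMPTY]
step 2: bank5 1->2 [CONFLICT]
step 3: bank5 2->6 [CONFLICT]
step 4: bank5 6->1 [CONFLICT]
step 5: bank0 None->10 [EMPTY]
step 6: bank4 None->6 [EMPTY]
step 7: bank3 None->6 [EMPTY]
step 8: bank1 6->6 [HIT]
step 9: bank5 1->0 [CONFLICT]
step 10: bank3 6->3 [CONFLICT]
step 11: bank0 10->10 [HIT]

CLASS = CONFLICT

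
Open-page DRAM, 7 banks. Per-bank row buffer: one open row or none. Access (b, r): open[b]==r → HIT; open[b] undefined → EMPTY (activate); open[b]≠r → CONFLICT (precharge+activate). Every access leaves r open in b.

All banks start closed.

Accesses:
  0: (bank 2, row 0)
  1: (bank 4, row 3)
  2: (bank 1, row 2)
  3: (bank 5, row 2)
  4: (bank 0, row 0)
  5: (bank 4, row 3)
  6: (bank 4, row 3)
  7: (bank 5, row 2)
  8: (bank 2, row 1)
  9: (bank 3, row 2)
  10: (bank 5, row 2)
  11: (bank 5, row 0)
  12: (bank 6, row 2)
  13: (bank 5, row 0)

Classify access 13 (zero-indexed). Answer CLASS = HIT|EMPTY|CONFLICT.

0: bank 2 row 0 — prev None → EMPTY
1: bank 4 row 3 — prev None → EMPTY
2: bank 1 row 2 — prev None → EMPTY
3: bank 5 row 2 — prev None → EMPTY
4: bank 0 row 0 — prev None → EMPTY
5: bank 4 row 3 — prev 3 → HIT
6: bank 4 row 3 — prev 3 → HIT
7: bank 5 row 2 — prev 2 → HIT
8: bank 2 row 1 — prev 0 → CONFLICT
9: bank 3 row 2 — prev None → EMPTY
10: bank 5 row 2 — prev 2 → HIT
11: bank 5 row 0 — prev 2 → CONFLICT
12: bank 6 row 2 — prev None → EMPTY
13: bank 5 row 0 — prev 0 → HIT

CLASS = HIT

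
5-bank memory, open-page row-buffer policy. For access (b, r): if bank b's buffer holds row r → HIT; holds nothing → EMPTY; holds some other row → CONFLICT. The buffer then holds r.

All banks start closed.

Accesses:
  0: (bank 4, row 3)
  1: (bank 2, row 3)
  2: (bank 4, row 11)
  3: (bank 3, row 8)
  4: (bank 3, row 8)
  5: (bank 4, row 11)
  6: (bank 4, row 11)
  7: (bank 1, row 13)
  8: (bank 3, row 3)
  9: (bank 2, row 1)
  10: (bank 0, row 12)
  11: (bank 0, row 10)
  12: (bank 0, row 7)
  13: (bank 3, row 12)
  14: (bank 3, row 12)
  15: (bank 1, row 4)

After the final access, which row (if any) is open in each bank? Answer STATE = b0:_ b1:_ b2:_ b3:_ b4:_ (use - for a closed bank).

  [0] b4 r3: no row ⇒ E
  [1] b2 r3: no row ⇒ E
  [2] b4 r11: had r3 ⇒ C
  [3] b3 r8: no row ⇒ E
  [4] b3 r8: had r8 ⇒ H
  [5] b4 r11: had r11 ⇒ H
  [6] b4 r11: had r11 ⇒ H
  [7] b1 r13: no row ⇒ E
  [8] b3 r3: had r8 ⇒ C
  [9] b2 r1: had r3 ⇒ C
  [10] b0 r12: no row ⇒ E
  [11] b0 r10: had r12 ⇒ C
  [12] b0 r7: had r10 ⇒ C
  [13] b3 r12: had r3 ⇒ C
  [14] b3 r12: had r12 ⇒ H
  [15] b1 r4: had r13 ⇒ C

STATE = b0:7 b1:4 b2:1 b3:12 b4:11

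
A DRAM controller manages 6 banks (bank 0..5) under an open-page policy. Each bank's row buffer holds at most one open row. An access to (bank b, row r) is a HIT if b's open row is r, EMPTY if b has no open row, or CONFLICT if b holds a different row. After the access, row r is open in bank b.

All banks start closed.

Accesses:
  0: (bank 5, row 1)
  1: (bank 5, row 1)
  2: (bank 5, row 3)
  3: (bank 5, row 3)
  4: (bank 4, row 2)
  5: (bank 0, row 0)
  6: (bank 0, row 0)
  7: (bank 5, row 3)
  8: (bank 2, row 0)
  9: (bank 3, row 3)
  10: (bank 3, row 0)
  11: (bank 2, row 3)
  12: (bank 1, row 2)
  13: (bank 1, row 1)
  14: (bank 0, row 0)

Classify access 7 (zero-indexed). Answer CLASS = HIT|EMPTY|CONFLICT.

#0 (5,1) E
#1 (5,1) H  (was 1)
#2 (5,3) C  (was 1)
#3 (5,3) H  (was 3)
#4 (4,2) E
#5 (0,0) E
#6 (0,0) H  (was 0)
#7 (5,3) H  (was 3)
#8 (2,0) E
#9 (3,3) E
#10 (3,0) C  (was 3)
#11 (2,3) C  (was 0)
#12 (1,2) E
#13 (1,1) C  (was 2)
#14 (0,0) H  (was 0)

CLASS = HIT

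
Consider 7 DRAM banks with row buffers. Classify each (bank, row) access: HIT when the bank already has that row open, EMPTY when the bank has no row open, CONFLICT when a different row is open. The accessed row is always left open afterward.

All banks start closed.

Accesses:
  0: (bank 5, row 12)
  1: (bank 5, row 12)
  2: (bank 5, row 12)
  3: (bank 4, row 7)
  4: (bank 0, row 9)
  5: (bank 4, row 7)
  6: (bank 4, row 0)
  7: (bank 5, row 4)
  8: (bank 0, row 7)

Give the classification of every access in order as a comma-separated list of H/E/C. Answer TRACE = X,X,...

TRACE = E,H,H,E,E,H,C,C,C

0: bank 5 row 12 — prev None → EMPTY
1: bank 5 row 12 — prev 12 → HIT
2: bank 5 row 12 — prev 12 → HIT
3: bank 4 row 7 — prev None → EMPTY
4: bank 0 row 9 — prev None → EMPTY
5: bank 4 row 7 — prev 7 → HIT
6: bank 4 row 0 — prev 7 → CONFLICT
7: bank 5 row 4 — prev 12 → CONFLICT
8: bank 0 row 7 — prev 9 → CONFLICT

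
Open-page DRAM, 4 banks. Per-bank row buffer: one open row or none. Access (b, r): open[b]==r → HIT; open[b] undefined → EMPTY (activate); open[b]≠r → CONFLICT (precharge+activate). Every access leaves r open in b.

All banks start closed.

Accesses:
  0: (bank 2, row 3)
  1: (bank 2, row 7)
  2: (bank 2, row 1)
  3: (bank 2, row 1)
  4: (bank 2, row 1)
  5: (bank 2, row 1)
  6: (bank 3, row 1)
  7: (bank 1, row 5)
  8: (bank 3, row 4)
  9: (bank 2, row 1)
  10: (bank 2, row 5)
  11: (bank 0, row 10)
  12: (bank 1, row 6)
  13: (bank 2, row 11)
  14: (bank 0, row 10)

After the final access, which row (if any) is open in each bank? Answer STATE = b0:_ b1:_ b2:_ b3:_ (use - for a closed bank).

STATE = b0:10 b1:6 b2:11 b3:4

step 0: bank2 None->3 [EMPTY]
step 1: bank2 3->7 [CONFLICT]
step 2: bank2 7->1 [CONFLICT]
step 3: bank2 1->1 [HIT]
step 4: bank2 1->1 [HIT]
step 5: bank2 1->1 [HIT]
step 6: bank3 None->1 [EMPTY]
step 7: bank1 None->5 [EMPTY]
step 8: bank3 1->4 [CONFLICT]
step 9: bank2 1->1 [HIT]
step 10: bank2 1->5 [CONFLICT]
step 11: bank0 None->10 [EMPTY]
step 12: bank1 5->6 [CONFLICT]
step 13: bank2 5->11 [CONFLICT]
step 14: bank0 10->10 [HIT]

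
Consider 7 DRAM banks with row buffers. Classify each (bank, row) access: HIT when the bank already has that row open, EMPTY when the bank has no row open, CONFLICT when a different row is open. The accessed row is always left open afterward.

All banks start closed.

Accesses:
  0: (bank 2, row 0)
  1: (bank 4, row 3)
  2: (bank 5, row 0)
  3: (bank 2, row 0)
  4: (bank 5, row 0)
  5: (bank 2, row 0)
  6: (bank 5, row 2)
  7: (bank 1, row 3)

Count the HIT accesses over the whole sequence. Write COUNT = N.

0: bank 2 row 0 — prev None → EMPTY
1: bank 4 row 3 — prev None → EMPTY
2: bank 5 row 0 — prev None → EMPTY
3: bank 2 row 0 — prev 0 → HIT
4: bank 5 row 0 — prev 0 → HIT
5: bank 2 row 0 — prev 0 → HIT
6: bank 5 row 2 — prev 0 → CONFLICT
7: bank 1 row 3 — prev None → EMPTY

COUNT = 3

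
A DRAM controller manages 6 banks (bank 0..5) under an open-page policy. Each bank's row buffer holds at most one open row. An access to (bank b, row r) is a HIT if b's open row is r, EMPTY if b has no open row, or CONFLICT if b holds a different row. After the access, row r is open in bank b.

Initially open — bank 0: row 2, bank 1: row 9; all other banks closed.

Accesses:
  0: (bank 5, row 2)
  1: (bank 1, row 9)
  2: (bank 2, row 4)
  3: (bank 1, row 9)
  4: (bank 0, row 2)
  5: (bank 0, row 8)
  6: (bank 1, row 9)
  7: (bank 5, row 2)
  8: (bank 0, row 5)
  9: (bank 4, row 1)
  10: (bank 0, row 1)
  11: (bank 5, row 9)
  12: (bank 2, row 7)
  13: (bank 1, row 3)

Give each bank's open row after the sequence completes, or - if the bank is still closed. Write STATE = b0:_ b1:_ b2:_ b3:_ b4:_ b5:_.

step 0: bank5 None->2 [EMPTY]
step 1: bank1 9->9 [HIT]
step 2: bank2 None->4 [EMPTY]
step 3: bank1 9->9 [HIT]
step 4: bank0 2->2 [HIT]
step 5: bank0 2->8 [CONFLICT]
step 6: bank1 9->9 [HIT]
step 7: bank5 2->2 [HIT]
step 8: bank0 8->5 [CONFLICT]
step 9: bank4 None->1 [EMPTY]
step 10: bank0 5->1 [CONFLICT]
step 11: bank5 2->9 [CONFLICT]
step 12: bank2 4->7 [CONFLICT]
step 13: bank1 9->3 [CONFLICT]

STATE = b0:1 b1:3 b2:7 b3:- b4:1 b5:9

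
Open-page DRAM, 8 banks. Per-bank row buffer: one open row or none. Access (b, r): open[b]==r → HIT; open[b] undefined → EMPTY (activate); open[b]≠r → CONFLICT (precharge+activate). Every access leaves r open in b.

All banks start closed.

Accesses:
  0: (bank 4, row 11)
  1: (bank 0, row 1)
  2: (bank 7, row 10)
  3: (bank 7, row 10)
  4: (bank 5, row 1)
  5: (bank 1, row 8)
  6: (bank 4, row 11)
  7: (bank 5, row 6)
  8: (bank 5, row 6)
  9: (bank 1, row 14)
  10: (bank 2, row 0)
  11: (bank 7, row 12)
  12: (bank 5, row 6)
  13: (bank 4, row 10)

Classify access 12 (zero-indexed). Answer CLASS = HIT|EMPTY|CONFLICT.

CLASS = HIT

  [0] b4 r11: no row ⇒ E
  [1] b0 r1: no row ⇒ E
  [2] b7 r10: no row ⇒ E
  [3] b7 r10: had r10 ⇒ H
  [4] b5 r1: no row ⇒ E
  [5] b1 r8: no row ⇒ E
  [6] b4 r11: had r11 ⇒ H
  [7] b5 r6: had r1 ⇒ C
  [8] b5 r6: had r6 ⇒ H
  [9] b1 r14: had r8 ⇒ C
  [10] b2 r0: no row ⇒ E
  [11] b7 r12: had r10 ⇒ C
  [12] b5 r6: had r6 ⇒ H
  [13] b4 r10: had r11 ⇒ C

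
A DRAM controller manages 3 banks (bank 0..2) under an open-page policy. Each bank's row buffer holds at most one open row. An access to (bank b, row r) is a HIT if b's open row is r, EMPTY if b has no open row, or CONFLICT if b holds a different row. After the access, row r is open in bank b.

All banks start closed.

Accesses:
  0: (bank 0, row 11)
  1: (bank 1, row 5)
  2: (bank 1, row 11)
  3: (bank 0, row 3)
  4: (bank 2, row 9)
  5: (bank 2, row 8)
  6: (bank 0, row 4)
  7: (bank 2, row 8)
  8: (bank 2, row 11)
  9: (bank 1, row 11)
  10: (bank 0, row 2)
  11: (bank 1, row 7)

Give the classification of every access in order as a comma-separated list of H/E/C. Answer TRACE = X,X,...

  [0] b0 r11: no row ⇒ E
  [1] b1 r5: no row ⇒ E
  [2] b1 r11: had r5 ⇒ C
  [3] b0 r3: had r11 ⇒ C
  [4] b2 r9: no row ⇒ E
  [5] b2 r8: had r9 ⇒ C
  [6] b0 r4: had r3 ⇒ C
  [7] b2 r8: had r8 ⇒ H
  [8] b2 r11: had r8 ⇒ C
  [9] b1 r11: had r11 ⇒ H
  [10] b0 r2: had r4 ⇒ C
  [11] b1 r7: had r11 ⇒ C

TRACE = E,E,C,C,E,C,C,H,C,H,C,C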